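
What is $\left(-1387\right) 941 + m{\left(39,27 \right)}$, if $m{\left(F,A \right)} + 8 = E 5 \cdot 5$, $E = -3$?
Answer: $-1305250$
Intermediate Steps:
$m{\left(F,A \right)} = -83$ ($m{\left(F,A \right)} = -8 + \left(-3\right) 5 \cdot 5 = -8 - 75 = -83$)
$\left(-1387\right) 941 + m{\left(39,27 \right)} = \left(-1387\right) 941 - 83 = -1305167 - 83 = -1305250$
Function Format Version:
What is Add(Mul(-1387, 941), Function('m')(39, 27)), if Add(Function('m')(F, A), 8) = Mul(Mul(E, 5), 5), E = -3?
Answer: -1305250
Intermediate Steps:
Function('m')(F, A) = -83 (Function('m')(F, A) = Add(-8, Mul(Mul(-3, 5), 5)) = Add(-8, Mul(-15, 5)) = Add(-8, -75) = -83)
Add(Mul(-1387, 941), Function('m')(39, 27)) = Add(Mul(-1387, 941), -83) = Add(-1305167, -83) = -1305250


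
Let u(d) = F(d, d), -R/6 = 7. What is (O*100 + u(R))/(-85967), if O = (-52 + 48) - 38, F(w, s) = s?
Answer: 606/12281 ≈ 0.049345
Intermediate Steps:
R = -42 (R = -6*7 = -42)
u(d) = d
O = -42 (O = -4 - 38 = -42)
(O*100 + u(R))/(-85967) = (-42*100 - 42)/(-85967) = (-4200 - 42)*(-1/85967) = -4242*(-1/85967) = 606/12281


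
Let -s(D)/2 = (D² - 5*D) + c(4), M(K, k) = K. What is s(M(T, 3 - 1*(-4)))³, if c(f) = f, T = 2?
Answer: 64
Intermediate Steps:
s(D) = -8 - 2*D² + 10*D (s(D) = -2*((D² - 5*D) + 4) = -2*(4 + D² - 5*D) = -8 - 2*D² + 10*D)
s(M(T, 3 - 1*(-4)))³ = (-8 - 2*2² + 10*2)³ = (-8 - 2*4 + 20)³ = (-8 - 8 + 20)³ = 4³ = 64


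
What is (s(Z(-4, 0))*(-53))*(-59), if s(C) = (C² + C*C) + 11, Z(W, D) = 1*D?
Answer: 34397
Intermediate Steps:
Z(W, D) = D
s(C) = 11 + 2*C² (s(C) = (C² + C²) + 11 = 2*C² + 11 = 11 + 2*C²)
(s(Z(-4, 0))*(-53))*(-59) = ((11 + 2*0²)*(-53))*(-59) = ((11 + 2*0)*(-53))*(-59) = ((11 + 0)*(-53))*(-59) = (11*(-53))*(-59) = -583*(-59) = 34397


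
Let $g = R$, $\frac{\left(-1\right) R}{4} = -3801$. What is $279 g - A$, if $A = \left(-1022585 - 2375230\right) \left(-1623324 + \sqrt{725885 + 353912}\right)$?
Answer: $-5515750395144 + 3397815 \sqrt{1079797} \approx -5.5122 \cdot 10^{12}$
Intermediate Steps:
$R = 15204$ ($R = \left(-4\right) \left(-3801\right) = 15204$)
$g = 15204$
$A = 5515754637060 - 3397815 \sqrt{1079797}$ ($A = - 3397815 \left(-1623324 + \sqrt{1079797}\right) = 5515754637060 - 3397815 \sqrt{1079797} \approx 5.5122 \cdot 10^{12}$)
$279 g - A = 279 \cdot 15204 - \left(5515754637060 - 3397815 \sqrt{1079797}\right) = 4241916 - \left(5515754637060 - 3397815 \sqrt{1079797}\right) = -5515750395144 + 3397815 \sqrt{1079797}$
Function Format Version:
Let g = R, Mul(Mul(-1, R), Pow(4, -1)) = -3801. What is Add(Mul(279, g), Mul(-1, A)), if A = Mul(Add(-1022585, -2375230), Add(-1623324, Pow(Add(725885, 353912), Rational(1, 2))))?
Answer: Add(-5515750395144, Mul(3397815, Pow(1079797, Rational(1, 2)))) ≈ -5.5122e+12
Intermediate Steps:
R = 15204 (R = Mul(-4, -3801) = 15204)
g = 15204
A = Add(5515754637060, Mul(-3397815, Pow(1079797, Rational(1, 2)))) (A = Mul(-3397815, Add(-1623324, Pow(1079797, Rational(1, 2)))) = Add(5515754637060, Mul(-3397815, Pow(1079797, Rational(1, 2)))) ≈ 5.5122e+12)
Add(Mul(279, g), Mul(-1, A)) = Add(Mul(279, 15204), Mul(-1, Add(5515754637060, Mul(-3397815, Pow(1079797, Rational(1, 2)))))) = Add(4241916, Add(-5515754637060, Mul(3397815, Pow(1079797, Rational(1, 2))))) = Add(-5515750395144, Mul(3397815, Pow(1079797, Rational(1, 2))))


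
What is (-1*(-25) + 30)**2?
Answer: 3025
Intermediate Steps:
(-1*(-25) + 30)**2 = (25 + 30)**2 = 55**2 = 3025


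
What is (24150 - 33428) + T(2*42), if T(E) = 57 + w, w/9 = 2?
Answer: -9203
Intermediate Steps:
w = 18 (w = 9*2 = 18)
T(E) = 75 (T(E) = 57 + 18 = 75)
(24150 - 33428) + T(2*42) = (24150 - 33428) + 75 = -9278 + 75 = -9203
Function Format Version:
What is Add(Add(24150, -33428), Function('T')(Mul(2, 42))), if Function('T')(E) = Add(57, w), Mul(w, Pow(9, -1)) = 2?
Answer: -9203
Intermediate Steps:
w = 18 (w = Mul(9, 2) = 18)
Function('T')(E) = 75 (Function('T')(E) = Add(57, 18) = 75)
Add(Add(24150, -33428), Function('T')(Mul(2, 42))) = Add(Add(24150, -33428), 75) = Add(-9278, 75) = -9203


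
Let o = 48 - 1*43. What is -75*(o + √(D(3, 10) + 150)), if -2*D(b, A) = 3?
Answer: -375 - 225*√66/2 ≈ -1289.0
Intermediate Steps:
D(b, A) = -3/2 (D(b, A) = -½*3 = -3/2)
o = 5 (o = 48 - 43 = 5)
-75*(o + √(D(3, 10) + 150)) = -75*(5 + √(-3/2 + 150)) = -75*(5 + √(297/2)) = -75*(5 + 3*√66/2) = -375 - 225*√66/2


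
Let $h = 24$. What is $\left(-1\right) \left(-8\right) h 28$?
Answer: $5376$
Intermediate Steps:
$\left(-1\right) \left(-8\right) h 28 = \left(-1\right) \left(-8\right) 24 \cdot 28 = 8 \cdot 24 \cdot 28 = 192 \cdot 28 = 5376$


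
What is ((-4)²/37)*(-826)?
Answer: -13216/37 ≈ -357.19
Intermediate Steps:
((-4)²/37)*(-826) = (16*(1/37))*(-826) = (16/37)*(-826) = -13216/37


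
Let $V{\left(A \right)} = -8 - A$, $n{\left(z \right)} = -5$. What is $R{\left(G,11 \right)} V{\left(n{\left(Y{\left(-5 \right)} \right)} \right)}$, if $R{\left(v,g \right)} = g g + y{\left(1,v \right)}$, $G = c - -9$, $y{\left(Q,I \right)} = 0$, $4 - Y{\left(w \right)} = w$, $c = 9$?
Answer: $-363$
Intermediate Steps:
$Y{\left(w \right)} = 4 - w$
$G = 18$ ($G = 9 - -9 = 9 + 9 = 18$)
$R{\left(v,g \right)} = g^{2}$ ($R{\left(v,g \right)} = g g + 0 = g^{2} + 0 = g^{2}$)
$R{\left(G,11 \right)} V{\left(n{\left(Y{\left(-5 \right)} \right)} \right)} = 11^{2} \left(-8 - -5\right) = 121 \left(-8 + 5\right) = 121 \left(-3\right) = -363$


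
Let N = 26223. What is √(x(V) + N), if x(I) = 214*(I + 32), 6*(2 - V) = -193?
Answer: 2*√90861/3 ≈ 200.95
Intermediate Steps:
V = 205/6 (V = 2 - ⅙*(-193) = 2 + 193/6 = 205/6 ≈ 34.167)
x(I) = 6848 + 214*I (x(I) = 214*(32 + I) = 6848 + 214*I)
√(x(V) + N) = √((6848 + 214*(205/6)) + 26223) = √((6848 + 21935/3) + 26223) = √(42479/3 + 26223) = √(121148/3) = 2*√90861/3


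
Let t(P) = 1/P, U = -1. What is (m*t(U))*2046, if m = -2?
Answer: 4092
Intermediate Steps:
(m*t(U))*2046 = -2/(-1)*2046 = -2*(-1)*2046 = 2*2046 = 4092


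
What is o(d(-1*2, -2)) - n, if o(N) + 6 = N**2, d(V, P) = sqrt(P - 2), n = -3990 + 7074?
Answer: -3094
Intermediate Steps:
n = 3084
d(V, P) = sqrt(-2 + P)
o(N) = -6 + N**2
o(d(-1*2, -2)) - n = (-6 + (sqrt(-2 - 2))**2) - 1*3084 = (-6 + (sqrt(-4))**2) - 3084 = (-6 + (2*I)**2) - 3084 = (-6 - 4) - 3084 = -10 - 3084 = -3094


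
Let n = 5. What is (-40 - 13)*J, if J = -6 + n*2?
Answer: -212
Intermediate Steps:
J = 4 (J = -6 + 5*2 = -6 + 10 = 4)
(-40 - 13)*J = (-40 - 13)*4 = -53*4 = -212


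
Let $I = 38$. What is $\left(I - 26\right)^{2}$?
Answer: $144$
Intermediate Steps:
$\left(I - 26\right)^{2} = \left(38 - 26\right)^{2} = 12^{2} = 144$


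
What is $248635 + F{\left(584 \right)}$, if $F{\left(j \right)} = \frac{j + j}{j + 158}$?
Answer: $\frac{92244169}{371} \approx 2.4864 \cdot 10^{5}$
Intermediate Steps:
$F{\left(j \right)} = \frac{2 j}{158 + j}$
$248635 + F{\left(584 \right)} = 248635 + 2 \cdot 584 \frac{1}{158 + 584} = 248635 + 2 \cdot 584 \cdot \frac{1}{742} = 248635 + \frac{584}{371} = \frac{92244169}{371}$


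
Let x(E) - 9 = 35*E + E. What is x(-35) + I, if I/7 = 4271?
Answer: 28646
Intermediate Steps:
I = 29897 (I = 7*4271 = 29897)
x(E) = 9 + 36*E (x(E) = 9 + (35*E + E) = 9 + 36*E)
x(-35) + I = (9 + 36*(-35)) + 29897 = (9 - 1260) + 29897 = -1251 + 29897 = 28646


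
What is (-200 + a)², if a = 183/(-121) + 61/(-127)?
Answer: 9634952576484/236144689 ≈ 40801.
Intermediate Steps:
a = -30622/15367 (a = 183*(-1/121) + 61*(-1/127) = -183/121 - 61/127 = -30622/15367 ≈ -1.9927)
(-200 + a)² = (-200 - 30622/15367)² = (-3104022/15367)² = 9634952576484/236144689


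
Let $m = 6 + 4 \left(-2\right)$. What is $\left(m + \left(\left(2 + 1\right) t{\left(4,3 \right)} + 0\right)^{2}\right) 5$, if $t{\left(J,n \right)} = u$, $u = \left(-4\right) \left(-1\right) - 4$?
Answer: $-10$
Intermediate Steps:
$u = 0$ ($u = 4 - 4 = 0$)
$t{\left(J,n \right)} = 0$
$m = -2$ ($m = 6 - 8 = -2$)
$\left(m + \left(\left(2 + 1\right) t{\left(4,3 \right)} + 0\right)^{2}\right) 5 = \left(-2 + \left(\left(2 + 1\right) 0 + 0\right)^{2}\right) 5 = \left(-2 + \left(3 \cdot 0 + 0\right)^{2}\right) 5 = \left(-2 + \left(0 + 0\right)^{2}\right) 5 = \left(-2 + 0^{2}\right) 5 = \left(-2 + 0\right) 5 = \left(-2\right) 5 = -10$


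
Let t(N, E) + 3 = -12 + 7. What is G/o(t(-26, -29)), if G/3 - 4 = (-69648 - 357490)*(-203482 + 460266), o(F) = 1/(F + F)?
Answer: 5264745801024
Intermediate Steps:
t(N, E) = -8 (t(N, E) = -3 + (-12 + 7) = -3 - 5 = -8)
o(F) = 1/(2*F)
G = -329046612564 (G = 12 + 3*((-69648 - 357490)*(-203482 + 460266)) = 12 + 3*(-427138*256784) = 12 + 3*(-109682204192) = 12 - 329046612576 = -329046612564)
G/o(t(-26, -29)) = -329046612564/((½)/(-8)) = -329046612564/((½)*(-⅛)) = -329046612564/(-1/16) = -329046612564*(-16) = 5264745801024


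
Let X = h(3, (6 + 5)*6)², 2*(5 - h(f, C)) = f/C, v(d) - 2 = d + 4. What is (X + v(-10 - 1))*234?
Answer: 4478877/968 ≈ 4626.9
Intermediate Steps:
v(d) = 6 + d (v(d) = 2 + (d + 4) = 2 + (4 + d) = 6 + d)
h(f, C) = 5 - f/(2*C)
X = 47961/1936 (X = (5 - ½*3/(6 + 5)*6)² = (5 - ½*3/11*6)² = (5 - ½*3/66)² = (5 - ½*3*1/66)² = (5 - 1/44)² = (219/44)² = 47961/1936 ≈ 24.773)
(X + v(-10 - 1))*234 = (47961/1936 + (6 + (-10 - 1)))*234 = (47961/1936 + (6 - 11))*234 = (47961/1936 - 5)*234 = (38281/1936)*234 = 4478877/968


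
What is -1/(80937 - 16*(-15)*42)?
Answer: -1/91017 ≈ -1.0987e-5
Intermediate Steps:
-1/(80937 - 16*(-15)*42) = -1/(80937 + 240*42) = -1/(80937 + 10080) = -1/91017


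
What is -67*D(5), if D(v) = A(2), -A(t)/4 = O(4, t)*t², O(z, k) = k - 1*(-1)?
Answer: 3216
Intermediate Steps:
O(z, k) = 1 + k (O(z, k) = k + 1 = 1 + k)
A(t) = -4*t²*(1 + t) (A(t) = -4*(1 + t)*t² = -4*t²*(1 + t))
D(v) = -48 (D(v) = 4*2²*(-1 - 1*2) = 4*4*(-1 - 2) = 4*4*(-3) = -48)
-67*D(5) = -67*(-48) = 3216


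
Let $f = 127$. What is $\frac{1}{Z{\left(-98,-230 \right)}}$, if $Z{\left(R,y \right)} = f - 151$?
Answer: $- \frac{1}{24} \approx -0.041667$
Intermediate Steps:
$Z{\left(R,y \right)} = -24$ ($Z{\left(R,y \right)} = 127 - 151 = -24$)
$\frac{1}{Z{\left(-98,-230 \right)}} = \frac{1}{-24} = - \frac{1}{24}$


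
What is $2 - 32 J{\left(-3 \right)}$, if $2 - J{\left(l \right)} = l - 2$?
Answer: $-222$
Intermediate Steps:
$J{\left(l \right)} = 4 - l$ ($J{\left(l \right)} = 2 - \left(l - 2\right) = 2 - \left(-2 + l\right) = 4 - l$)
$2 - 32 J{\left(-3 \right)} = 2 - 32 \left(4 - -3\right) = 2 - 32 \left(4 + 3\right) = 2 - 224 = -222$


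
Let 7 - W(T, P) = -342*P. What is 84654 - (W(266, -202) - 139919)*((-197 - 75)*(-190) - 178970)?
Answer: -26603016186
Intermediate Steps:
W(T, P) = 7 + 342*P (W(T, P) = 7 - (-342)*P = 7 + 342*P)
84654 - (W(266, -202) - 139919)*((-197 - 75)*(-190) - 178970) = 84654 - ((7 + 342*(-202)) - 139919)*((-197 - 75)*(-190) - 178970) = 84654 - ((7 - 69084) - 139919)*(-272*(-190) - 178970) = 84654 - (-69077 - 139919)*(51680 - 178970) = 84654 - (-208996)*(-127290) = 84654 - 1*26603100840 = 84654 - 26603100840 = -26603016186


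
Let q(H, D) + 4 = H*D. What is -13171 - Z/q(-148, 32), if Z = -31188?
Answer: -5205144/395 ≈ -13178.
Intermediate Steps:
q(H, D) = -4 + D*H (q(H, D) = -4 + H*D = -4 + D*H)
-13171 - Z/q(-148, 32) = -13171 - (-31188)/(-4 + 32*(-148)) = -13171 - (-31188)/(-4 - 4736) = -13171 - (-31188)/(-4740) = -13171 - (-31188)*(-1)/4740 = -13171 - 1*2599/395 = -13171 - 2599/395 = -5205144/395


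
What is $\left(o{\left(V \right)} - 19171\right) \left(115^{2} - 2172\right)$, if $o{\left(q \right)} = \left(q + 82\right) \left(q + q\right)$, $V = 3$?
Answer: $-206260033$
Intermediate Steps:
$o{\left(q \right)} = 2 q \left(82 + q\right)$ ($o{\left(q \right)} = \left(82 + q\right) 2 q = 2 q \left(82 + q\right)$)
$\left(o{\left(V \right)} - 19171\right) \left(115^{2} - 2172\right) = \left(2 \cdot 3 \left(82 + 3\right) - 19171\right) \left(115^{2} - 2172\right) = \left(2 \cdot 3 \cdot 85 - 19171\right) \left(13225 - 2172\right) = \left(510 - 19171\right) 11053 = \left(-18661\right) 11053 = -206260033$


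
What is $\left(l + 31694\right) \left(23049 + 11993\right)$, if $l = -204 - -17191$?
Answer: $1705879602$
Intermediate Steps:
$l = 16987$ ($l = -204 + 17191 = 16987$)
$\left(l + 31694\right) \left(23049 + 11993\right) = \left(16987 + 31694\right) \left(23049 + 11993\right) = 48681 \cdot 35042 = 1705879602$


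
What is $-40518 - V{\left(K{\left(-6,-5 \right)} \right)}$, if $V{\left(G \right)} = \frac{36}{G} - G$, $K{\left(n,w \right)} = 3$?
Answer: $-40527$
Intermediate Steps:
$V{\left(G \right)} = - G + \frac{36}{G}$
$-40518 - V{\left(K{\left(-6,-5 \right)} \right)} = -40518 - \left(\left(-1\right) 3 + \frac{36}{3}\right) = -40518 - \left(-3 + 36 \cdot \frac{1}{3}\right) = -40518 - \left(-3 + 12\right) = -40518 - 9 = -40527$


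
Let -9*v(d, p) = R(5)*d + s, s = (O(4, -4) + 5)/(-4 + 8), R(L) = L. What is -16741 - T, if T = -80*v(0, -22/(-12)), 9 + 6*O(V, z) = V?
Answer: -452257/27 ≈ -16750.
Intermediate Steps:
O(V, z) = -3/2 + V/6
s = 25/24 (s = ((-3/2 + (⅙)*4) + 5)/(-4 + 8) = ((-3/2 + ⅔) + 5)/4 = (-⅚ + 5)*(¼) = (25/6)*(¼) = 25/24 ≈ 1.0417)
v(d, p) = -25/216 - 5*d/9 (v(d, p) = -(5*d + 25/24)/9 = -(25/24 + 5*d)/9 = -25/216 - 5*d/9)
T = 250/27 (T = -80*(-25/216 - 5/9*0) = -80*(-25/216 + 0) = -80*(-25/216) = 250/27 ≈ 9.2593)
-16741 - T = -16741 - 1*250/27 = -16741 - 250/27 = -452257/27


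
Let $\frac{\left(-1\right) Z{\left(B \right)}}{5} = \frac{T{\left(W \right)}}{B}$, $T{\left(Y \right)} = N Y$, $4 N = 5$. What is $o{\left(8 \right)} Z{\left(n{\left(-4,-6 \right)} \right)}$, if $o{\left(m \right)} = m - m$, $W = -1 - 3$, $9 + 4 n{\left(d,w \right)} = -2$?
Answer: $0$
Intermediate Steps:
$n{\left(d,w \right)} = - \frac{11}{4}$ ($n{\left(d,w \right)} = - \frac{9}{4} + \frac{1}{4} \left(-2\right) = - \frac{9}{4} - \frac{1}{2} = - \frac{11}{4}$)
$N = \frac{5}{4}$ ($N = \frac{1}{4} \cdot 5 = \frac{5}{4} \approx 1.25$)
$W = -4$ ($W = -1 + \left(-4 + 1\right) = -1 - 3 = -4$)
$T{\left(Y \right)} = \frac{5 Y}{4}$
$o{\left(m \right)} = 0$
$Z{\left(B \right)} = \frac{25}{B}$ ($Z{\left(B \right)} = - 5 \frac{\frac{5}{4} \left(-4\right)}{B} = - 5 \left(- \frac{5}{B}\right) = \frac{25}{B}$)
$o{\left(8 \right)} Z{\left(n{\left(-4,-6 \right)} \right)} = 0 \frac{25}{- \frac{11}{4}} = 0 \cdot 25 \left(- \frac{4}{11}\right) = 0 \left(- \frac{100}{11}\right) = 0$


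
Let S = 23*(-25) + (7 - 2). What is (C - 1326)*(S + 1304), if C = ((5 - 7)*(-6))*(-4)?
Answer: -1008516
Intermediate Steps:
S = -570 (S = -575 + 5 = -570)
C = -48 (C = -2*(-6)*(-4) = 12*(-4) = -48)
(C - 1326)*(S + 1304) = (-48 - 1326)*(-570 + 1304) = -1374*734 = -1008516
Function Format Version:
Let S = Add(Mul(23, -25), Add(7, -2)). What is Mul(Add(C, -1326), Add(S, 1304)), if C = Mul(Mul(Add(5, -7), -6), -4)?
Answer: -1008516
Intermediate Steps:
S = -570 (S = Add(-575, 5) = -570)
C = -48 (C = Mul(Mul(-2, -6), -4) = Mul(12, -4) = -48)
Mul(Add(C, -1326), Add(S, 1304)) = Mul(Add(-48, -1326), Add(-570, 1304)) = Mul(-1374, 734) = -1008516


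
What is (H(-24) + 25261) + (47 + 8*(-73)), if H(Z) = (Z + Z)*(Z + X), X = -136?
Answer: 32404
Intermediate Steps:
H(Z) = 2*Z*(-136 + Z) (H(Z) = (Z + Z)*(Z - 136) = (2*Z)*(-136 + Z) = 2*Z*(-136 + Z))
(H(-24) + 25261) + (47 + 8*(-73)) = (2*(-24)*(-136 - 24) + 25261) + (47 + 8*(-73)) = (2*(-24)*(-160) + 25261) + (47 - 584) = (7680 + 25261) - 537 = 32941 - 537 = 32404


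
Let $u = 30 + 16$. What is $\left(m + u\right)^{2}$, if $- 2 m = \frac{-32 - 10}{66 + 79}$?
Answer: $\frac{44769481}{21025} \approx 2129.3$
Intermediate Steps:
$m = \frac{21}{145}$ ($m = - \frac{\left(-32 - 10\right) \frac{1}{66 + 79}}{2} = - \frac{\left(-42\right) \frac{1}{145}}{2} = \left(- \frac{1}{2}\right) \left(- \frac{42}{145}\right) = \frac{21}{145} \approx 0.14483$)
$u = 46$
$\left(m + u\right)^{2} = \left(\frac{21}{145} + 46\right)^{2} = \left(\frac{6691}{145}\right)^{2} = \frac{44769481}{21025}$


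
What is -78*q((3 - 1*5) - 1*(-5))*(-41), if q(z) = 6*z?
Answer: 57564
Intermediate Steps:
-78*q((3 - 1*5) - 1*(-5))*(-41) = -468*((3 - 1*5) - 1*(-5))*(-41) = -468*((3 - 5) + 5)*(-41) = -468*(-2 + 5)*(-41) = -468*3*(-41) = -78*18*(-41) = -1404*(-41) = 57564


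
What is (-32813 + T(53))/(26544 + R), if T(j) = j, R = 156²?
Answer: -273/424 ≈ -0.64387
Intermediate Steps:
R = 24336
(-32813 + T(53))/(26544 + R) = (-32813 + 53)/(26544 + 24336) = -32760/50880 = -32760*1/50880 = -273/424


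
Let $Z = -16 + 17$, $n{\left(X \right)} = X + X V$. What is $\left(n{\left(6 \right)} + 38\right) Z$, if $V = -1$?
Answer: $38$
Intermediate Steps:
$n{\left(X \right)} = 0$ ($n{\left(X \right)} = X + X \left(-1\right) = X - X = 0$)
$Z = 1$
$\left(n{\left(6 \right)} + 38\right) Z = \left(0 + 38\right) 1 = 38 \cdot 1 = 38$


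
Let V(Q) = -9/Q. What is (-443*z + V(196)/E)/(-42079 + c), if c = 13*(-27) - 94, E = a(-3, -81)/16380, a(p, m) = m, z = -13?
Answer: -20189/148834 ≈ -0.13565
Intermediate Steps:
E = -9/1820 (E = -81/16380 = -81*1/16380 = -9/1820 ≈ -0.0049451)
c = -445 (c = -351 - 94 = -445)
(-443*z + V(196)/E)/(-42079 + c) = (-443*(-13) + (-9/196)/(-9/1820))/(-42079 - 445) = (5759 - 9*1/196*(-1820/9))/(-42524) = (5759 - 9/196*(-1820/9))*(-1/42524) = (5759 + 65/7)*(-1/42524) = (40378/7)*(-1/42524) = -20189/148834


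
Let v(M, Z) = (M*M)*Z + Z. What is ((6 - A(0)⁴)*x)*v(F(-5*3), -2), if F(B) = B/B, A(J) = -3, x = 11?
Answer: 3300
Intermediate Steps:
F(B) = 1
v(M, Z) = Z + Z*M² (v(M, Z) = M²*Z + Z = Z*M² + Z = Z + Z*M²)
((6 - A(0)⁴)*x)*v(F(-5*3), -2) = ((6 - 1*(-3)⁴)*11)*(-2*(1 + 1²)) = ((6 - 1*81)*11)*(-2*(1 + 1)) = ((6 - 81)*11)*(-2*2) = -75*11*(-4) = -825*(-4) = 3300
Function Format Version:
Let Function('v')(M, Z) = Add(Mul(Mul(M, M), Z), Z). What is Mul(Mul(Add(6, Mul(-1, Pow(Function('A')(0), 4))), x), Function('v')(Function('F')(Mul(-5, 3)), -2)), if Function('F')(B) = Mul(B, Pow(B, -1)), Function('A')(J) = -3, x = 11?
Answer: 3300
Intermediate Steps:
Function('F')(B) = 1
Function('v')(M, Z) = Add(Z, Mul(Z, Pow(M, 2))) (Function('v')(M, Z) = Add(Mul(Pow(M, 2), Z), Z) = Add(Mul(Z, Pow(M, 2)), Z) = Add(Z, Mul(Z, Pow(M, 2))))
Mul(Mul(Add(6, Mul(-1, Pow(Function('A')(0), 4))), x), Function('v')(Function('F')(Mul(-5, 3)), -2)) = Mul(Mul(Add(6, Mul(-1, Pow(-3, 4))), 11), Mul(-2, Add(1, Pow(1, 2)))) = Mul(Mul(Add(6, Mul(-1, 81)), 11), Mul(-2, Add(1, 1))) = Mul(Mul(Add(6, -81), 11), Mul(-2, 2)) = Mul(Mul(-75, 11), -4) = Mul(-825, -4) = 3300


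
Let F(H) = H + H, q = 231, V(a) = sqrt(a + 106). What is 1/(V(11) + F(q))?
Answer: 154/71109 - sqrt(13)/71109 ≈ 0.0021150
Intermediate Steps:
V(a) = sqrt(106 + a)
F(H) = 2*H
1/(V(11) + F(q)) = 1/(sqrt(106 + 11) + 2*231) = 1/(sqrt(117) + 462) = 1/(3*sqrt(13) + 462) = 1/(462 + 3*sqrt(13))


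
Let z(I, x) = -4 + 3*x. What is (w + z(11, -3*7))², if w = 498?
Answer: 185761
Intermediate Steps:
(w + z(11, -3*7))² = (498 + (-4 + 3*(-3*7)))² = (498 + (-4 + 3*(-21)))² = (498 + (-4 - 63))² = (498 - 67)² = 431² = 185761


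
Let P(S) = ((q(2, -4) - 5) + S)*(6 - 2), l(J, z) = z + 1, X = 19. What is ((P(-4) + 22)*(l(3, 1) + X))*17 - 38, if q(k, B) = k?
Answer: -2180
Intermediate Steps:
l(J, z) = 1 + z
P(S) = -12 + 4*S (P(S) = ((2 - 5) + S)*(6 - 2) = (-3 + S)*4 = -12 + 4*S)
((P(-4) + 22)*(l(3, 1) + X))*17 - 38 = (((-12 + 4*(-4)) + 22)*((1 + 1) + 19))*17 - 38 = (((-12 - 16) + 22)*(2 + 19))*17 - 38 = ((-28 + 22)*21)*17 - 38 = -6*21*17 - 38 = -126*17 - 38 = -2142 - 38 = -2180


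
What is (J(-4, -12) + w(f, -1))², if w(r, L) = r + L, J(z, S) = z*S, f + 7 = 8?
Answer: 2304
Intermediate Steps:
f = 1 (f = -7 + 8 = 1)
J(z, S) = S*z
w(r, L) = L + r
(J(-4, -12) + w(f, -1))² = (-12*(-4) + (-1 + 1))² = (48 + 0)² = 48² = 2304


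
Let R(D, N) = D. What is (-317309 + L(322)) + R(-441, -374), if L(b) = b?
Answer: -317428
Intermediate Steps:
(-317309 + L(322)) + R(-441, -374) = (-317309 + 322) - 441 = -316987 - 441 = -317428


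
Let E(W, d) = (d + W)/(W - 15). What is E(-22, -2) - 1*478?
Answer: -17662/37 ≈ -477.35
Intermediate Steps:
E(W, d) = (W + d)/(-15 + W)
E(-22, -2) - 1*478 = (-22 - 2)/(-15 - 22) - 1*478 = -24/(-37) - 478 = -1/37*(-24) - 478 = 24/37 - 478 = -17662/37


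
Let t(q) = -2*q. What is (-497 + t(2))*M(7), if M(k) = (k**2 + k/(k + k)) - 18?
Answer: -31563/2 ≈ -15782.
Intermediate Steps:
M(k) = -35/2 + k**2 (M(k) = (k**2 + k/((2*k))) - 18 = (k**2 + (1/(2*k))*k) - 18 = (k**2 + 1/2) - 18 = (1/2 + k**2) - 18 = -35/2 + k**2)
(-497 + t(2))*M(7) = (-497 - 2*2)*(-35/2 + 7**2) = (-497 - 4)*(-35/2 + 49) = -501*63/2 = -31563/2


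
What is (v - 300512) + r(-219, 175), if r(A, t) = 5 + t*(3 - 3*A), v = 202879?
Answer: 17872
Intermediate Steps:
(v - 300512) + r(-219, 175) = (202879 - 300512) + (5 + 3*175 - 3*(-219)*175) = -97633 + (5 + 525 + 114975) = -97633 + 115505 = 17872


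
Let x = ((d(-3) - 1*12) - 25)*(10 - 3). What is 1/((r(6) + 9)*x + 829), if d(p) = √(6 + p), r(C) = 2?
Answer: -2020/4062613 - 77*√3/4062613 ≈ -0.00053005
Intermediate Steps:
x = -259 + 7*√3 (x = ((√(6 - 3) - 1*12) - 25)*(10 - 3) = ((√3 - 12) - 25)*7 = ((-12 + √3) - 25)*7 = (-37 + √3)*7 = -259 + 7*√3 ≈ -246.88)
1/((r(6) + 9)*x + 829) = 1/((2 + 9)*(-259 + 7*√3) + 829) = 1/(11*(-259 + 7*√3) + 829) = 1/((-2849 + 77*√3) + 829) = 1/(-2020 + 77*√3)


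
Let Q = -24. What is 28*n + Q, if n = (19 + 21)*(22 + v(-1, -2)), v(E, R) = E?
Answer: 23496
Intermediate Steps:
n = 840 (n = (19 + 21)*(22 - 1) = 40*21 = 840)
28*n + Q = 28*840 - 24 = 23520 - 24 = 23496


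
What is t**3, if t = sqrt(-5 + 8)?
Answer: 3*sqrt(3) ≈ 5.1962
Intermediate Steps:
t = sqrt(3) ≈ 1.7320
t**3 = (sqrt(3))**3 = 3*sqrt(3)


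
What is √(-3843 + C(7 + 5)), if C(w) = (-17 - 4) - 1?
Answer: I*√3865 ≈ 62.169*I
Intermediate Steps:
C(w) = -22 (C(w) = -21 - 1 = -22)
√(-3843 + C(7 + 5)) = √(-3843 - 22) = √(-3865) = I*√3865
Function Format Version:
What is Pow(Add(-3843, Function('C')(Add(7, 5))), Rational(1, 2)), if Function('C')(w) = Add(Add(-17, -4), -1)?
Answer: Mul(I, Pow(3865, Rational(1, 2))) ≈ Mul(62.169, I)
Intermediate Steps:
Function('C')(w) = -22 (Function('C')(w) = Add(-21, -1) = -22)
Pow(Add(-3843, Function('C')(Add(7, 5))), Rational(1, 2)) = Pow(Add(-3843, -22), Rational(1, 2)) = Pow(-3865, Rational(1, 2)) = Mul(I, Pow(3865, Rational(1, 2)))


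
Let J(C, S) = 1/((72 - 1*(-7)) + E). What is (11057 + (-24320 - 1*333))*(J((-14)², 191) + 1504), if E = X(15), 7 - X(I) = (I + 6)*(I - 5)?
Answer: -633896505/31 ≈ -2.0448e+7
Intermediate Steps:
X(I) = 7 - (-5 + I)*(6 + I) (X(I) = 7 - (I + 6)*(I - 5) = 7 - (6 + I)*(-5 + I) = 7 - (-5 + I)*(6 + I))
E = -203 (E = 37 - 1*15 - 1*15² = 37 - 15 - 1*225 = 37 - 15 - 225 = -203)
J(C, S) = -1/124 (J(C, S) = 1/((72 - 1*(-7)) - 203) = 1/((72 + 7) - 203) = 1/(79 - 203) = 1/(-124) = -1/124)
(11057 + (-24320 - 1*333))*(J((-14)², 191) + 1504) = (11057 + (-24320 - 1*333))*(-1/124 + 1504) = (11057 + (-24320 - 333))*(186495/124) = (11057 - 24653)*(186495/124) = -13596*186495/124 = -633896505/31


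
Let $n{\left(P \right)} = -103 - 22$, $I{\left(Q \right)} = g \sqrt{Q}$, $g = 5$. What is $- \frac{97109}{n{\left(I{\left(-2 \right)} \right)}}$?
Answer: $\frac{97109}{125} \approx 776.87$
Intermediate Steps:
$I{\left(Q \right)} = 5 \sqrt{Q}$
$n{\left(P \right)} = -125$ ($n{\left(P \right)} = -103 - 22 = -125$)
$- \frac{97109}{n{\left(I{\left(-2 \right)} \right)}} = - \frac{97109}{-125} = \left(-97109\right) \left(- \frac{1}{125}\right) = \frac{97109}{125}$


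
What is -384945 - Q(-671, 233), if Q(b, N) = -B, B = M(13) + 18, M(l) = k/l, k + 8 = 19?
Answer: -5004040/13 ≈ -3.8493e+5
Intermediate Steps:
k = 11 (k = -8 + 19 = 11)
M(l) = 11/l
B = 245/13 (B = 11/13 + 18 = 245/13 ≈ 18.846)
Q(b, N) = -245/13 (Q(b, N) = -1*245/13 = -245/13)
-384945 - Q(-671, 233) = -384945 - 1*(-245/13) = -384945 + 245/13 = -5004040/13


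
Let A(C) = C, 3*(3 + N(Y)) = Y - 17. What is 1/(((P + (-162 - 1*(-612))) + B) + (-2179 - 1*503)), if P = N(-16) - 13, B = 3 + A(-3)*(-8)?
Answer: -1/2232 ≈ -0.00044803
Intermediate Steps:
N(Y) = -26/3 + Y/3 (N(Y) = -3 + (Y - 17)/3 = -3 + (-17 + Y)/3 = -3 + (-17/3 + Y/3) = -26/3 + Y/3)
B = 27 (B = 3 - 3*(-8) = 3 + 24 = 27)
P = -27 (P = (-26/3 + (⅓)*(-16)) - 13 = (-26/3 - 16/3) - 13 = -14 - 13 = -27)
1/(((P + (-162 - 1*(-612))) + B) + (-2179 - 1*503)) = 1/(((-27 + (-162 - 1*(-612))) + 27) + (-2179 - 1*503)) = 1/(((-27 + (-162 + 612)) + 27) + (-2179 - 503)) = 1/(((-27 + 450) + 27) - 2682) = 1/((423 + 27) - 2682) = 1/(450 - 2682) = 1/(-2232) = -1/2232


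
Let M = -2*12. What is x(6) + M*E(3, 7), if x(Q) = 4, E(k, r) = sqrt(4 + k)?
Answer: 4 - 24*sqrt(7) ≈ -59.498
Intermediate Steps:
M = -24
x(6) + M*E(3, 7) = 4 - 24*sqrt(4 + 3) = 4 - 24*sqrt(7)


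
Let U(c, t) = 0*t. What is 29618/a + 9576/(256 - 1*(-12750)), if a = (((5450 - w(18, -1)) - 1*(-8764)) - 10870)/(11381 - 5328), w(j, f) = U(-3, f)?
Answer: 83275660381/1553288 ≈ 53613.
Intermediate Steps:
U(c, t) = 0
w(j, f) = 0
a = 3344/6053 (a = (((5450 - 1*0) - 1*(-8764)) - 10870)/(11381 - 5328) = (((5450 + 0) + 8764) - 10870)/6053 = ((5450 + 8764) - 10870)*(1/6053) = (14214 - 10870)*(1/6053) = 3344*(1/6053) = 3344/6053 ≈ 0.55245)
29618/a + 9576/(256 - 1*(-12750)) = 29618/(3344/6053) + 9576/(256 - 1*(-12750)) = 29618*(6053/3344) + 9576/(256 + 12750) = 89638877/1672 + 9576/13006 = 89638877/1672 + 9576*(1/13006) = 89638877/1672 + 684/929 = 83275660381/1553288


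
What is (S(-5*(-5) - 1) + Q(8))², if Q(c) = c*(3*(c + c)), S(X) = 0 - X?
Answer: 129600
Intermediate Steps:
S(X) = -X
Q(c) = 6*c² (Q(c) = c*(3*(2*c)) = c*(6*c) = 6*c²)
(S(-5*(-5) - 1) + Q(8))² = (-(-5*(-5) - 1) + 6*8²)² = (-(25 - 1) + 6*64)² = (-1*24 + 384)² = (-24 + 384)² = 360² = 129600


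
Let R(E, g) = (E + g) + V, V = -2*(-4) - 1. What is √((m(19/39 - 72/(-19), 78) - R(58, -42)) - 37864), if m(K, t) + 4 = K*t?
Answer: I*√13558229/19 ≈ 193.8*I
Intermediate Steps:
V = 7 (V = 8 - 1 = 7)
m(K, t) = -4 + K*t
R(E, g) = 7 + E + g (R(E, g) = (E + g) + 7 = 7 + E + g)
√((m(19/39 - 72/(-19), 78) - R(58, -42)) - 37864) = √(((-4 + (19/39 - 72/(-19))*78) - (7 + 58 - 42)) - 37864) = √(((-4 + (19*(1/39) - 72*(-1/19))*78) - 1*23) - 37864) = √(((-4 + (19/39 + 72/19)*78) - 23) - 37864) = √(((-4 + (3169/741)*78) - 23) - 37864) = √(((-4 + 6338/19) - 23) - 37864) = √((6262/19 - 23) - 37864) = √(5825/19 - 37864) = √(-713591/19) = I*√13558229/19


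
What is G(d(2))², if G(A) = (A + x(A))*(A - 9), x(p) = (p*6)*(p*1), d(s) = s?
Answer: 33124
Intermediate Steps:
x(p) = 6*p² (x(p) = (6*p)*p = 6*p²)
G(A) = (-9 + A)*(A + 6*A²) (G(A) = (A + 6*A²)*(A - 9) = (A + 6*A²)*(-9 + A) = (-9 + A)*(A + 6*A²))
G(d(2))² = (2*(-9 - 53*2 + 6*2²))² = (2*(-9 - 106 + 6*4))² = (2*(-9 - 106 + 24))² = (2*(-91))² = (-182)² = 33124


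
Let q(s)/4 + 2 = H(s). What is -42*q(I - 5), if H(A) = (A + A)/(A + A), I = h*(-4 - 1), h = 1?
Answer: 168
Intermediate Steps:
I = -5 (I = 1*(-4 - 1) = 1*(-5) = -5)
H(A) = 1 (H(A) = (2*A)/((2*A)) = (2*A)*(1/(2*A)) = 1)
q(s) = -4 (q(s) = -8 + 4*1 = -8 + 4 = -4)
-42*q(I - 5) = -42*(-4) = 168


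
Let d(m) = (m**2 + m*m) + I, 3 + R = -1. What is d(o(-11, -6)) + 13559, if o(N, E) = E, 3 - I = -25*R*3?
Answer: 13334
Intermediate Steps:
R = -4 (R = -3 - 1 = -4)
I = -297 (I = 3 - (-25)*(-4*3) = 3 - (-25)*(-12) = 3 - 1*300 = 3 - 300 = -297)
d(m) = -297 + 2*m**2 (d(m) = (m**2 + m*m) - 297 = (m**2 + m**2) - 297 = 2*m**2 - 297 = -297 + 2*m**2)
d(o(-11, -6)) + 13559 = (-297 + 2*(-6)**2) + 13559 = (-297 + 2*36) + 13559 = (-297 + 72) + 13559 = -225 + 13559 = 13334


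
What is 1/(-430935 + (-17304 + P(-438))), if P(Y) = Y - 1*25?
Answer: -1/448702 ≈ -2.2287e-6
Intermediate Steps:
P(Y) = -25 + Y (P(Y) = Y - 25 = -25 + Y)
1/(-430935 + (-17304 + P(-438))) = 1/(-430935 + (-17304 + (-25 - 438))) = 1/(-430935 + (-17304 - 463)) = 1/(-430935 - 17767) = 1/(-448702) = -1/448702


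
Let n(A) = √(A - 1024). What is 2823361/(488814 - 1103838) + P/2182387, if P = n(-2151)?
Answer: -2823361/615024 + 5*I*√127/2182387 ≈ -4.5907 + 2.5819e-5*I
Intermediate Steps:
n(A) = √(-1024 + A)
P = 5*I*√127 (P = √(-1024 - 2151) = √(-3175) = 5*I*√127 ≈ 56.347*I)
2823361/(488814 - 1103838) + P/2182387 = 2823361/(488814 - 1103838) + (5*I*√127)/2182387 = 2823361/(-615024) + (5*I*√127)*(1/2182387) = 2823361*(-1/615024) + 5*I*√127/2182387 = -2823361/615024 + 5*I*√127/2182387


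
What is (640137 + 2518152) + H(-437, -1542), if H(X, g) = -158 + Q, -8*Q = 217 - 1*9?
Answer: 3158105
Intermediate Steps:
Q = -26 (Q = -(217 - 1*9)/8 = -(217 - 9)/8 = -⅛*208 = -26)
H(X, g) = -184 (H(X, g) = -158 - 26 = -184)
(640137 + 2518152) + H(-437, -1542) = (640137 + 2518152) - 184 = 3158289 - 184 = 3158105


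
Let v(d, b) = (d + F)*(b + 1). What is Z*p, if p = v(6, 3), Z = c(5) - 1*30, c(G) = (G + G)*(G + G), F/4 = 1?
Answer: 2800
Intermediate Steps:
F = 4 (F = 4*1 = 4)
c(G) = 4*G² (c(G) = (2*G)*(2*G) = 4*G²)
v(d, b) = (1 + b)*(4 + d) (v(d, b) = (d + 4)*(b + 1) = (4 + d)*(1 + b) = (1 + b)*(4 + d))
Z = 70 (Z = 4*5² - 1*30 = 4*25 - 30 = 100 - 30 = 70)
p = 40 (p = 4 + 6 + 4*3 + 3*6 = 4 + 6 + 12 + 18 = 40)
Z*p = 70*40 = 2800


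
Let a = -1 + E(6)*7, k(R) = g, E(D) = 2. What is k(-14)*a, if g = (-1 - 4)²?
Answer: 325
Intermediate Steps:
g = 25 (g = (-5)² = 25)
k(R) = 25
a = 13 (a = -1 + 2*7 = -1 + 14 = 13)
k(-14)*a = 25*13 = 325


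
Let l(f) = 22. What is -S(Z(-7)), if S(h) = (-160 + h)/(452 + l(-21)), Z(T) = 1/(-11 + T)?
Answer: 2881/8532 ≈ 0.33767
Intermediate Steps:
S(h) = -80/237 + h/474 (S(h) = (-160 + h)/(452 + 22) = (-160 + h)/474 = (-160 + h)*(1/474) = -80/237 + h/474)
-S(Z(-7)) = -(-80/237 + 1/(474*(-11 - 7))) = -(-80/237 + (1/474)/(-18)) = -(-80/237 + (1/474)*(-1/18)) = -(-80/237 - 1/8532) = -1*(-2881/8532) = 2881/8532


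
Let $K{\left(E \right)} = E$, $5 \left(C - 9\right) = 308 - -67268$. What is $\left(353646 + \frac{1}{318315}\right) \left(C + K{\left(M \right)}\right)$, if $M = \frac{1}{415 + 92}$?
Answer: $\frac{3859361554935123332}{806928525} \approx 4.7828 \cdot 10^{9}$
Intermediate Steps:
$C = \frac{67621}{5}$ ($C = 9 + \frac{308 - -67268}{5} = 9 + \frac{308 + 67268}{5} = 9 + \frac{1}{5} \cdot 67576 = 9 + \frac{67576}{5} = \frac{67621}{5} \approx 13524.0$)
$M = \frac{1}{507} \approx 0.0019724$
$\left(353646 + \frac{1}{318315}\right) \left(C + K{\left(M \right)}\right) = \left(353646 + \frac{1}{318315}\right) \left(\frac{67621}{5} + \frac{1}{507}\right) = \left(353646 + \frac{1}{318315}\right) \frac{34283852}{2535} = \frac{112570826491}{318315} \cdot \frac{34283852}{2535} = \frac{3859361554935123332}{806928525}$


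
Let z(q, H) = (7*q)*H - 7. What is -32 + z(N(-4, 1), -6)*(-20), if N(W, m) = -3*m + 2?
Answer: -732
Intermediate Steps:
N(W, m) = 2 - 3*m
z(q, H) = -7 + 7*H*q (z(q, H) = 7*H*q - 7 = -7 + 7*H*q)
-32 + z(N(-4, 1), -6)*(-20) = -32 + (-7 + 7*(-6)*(2 - 3*1))*(-20) = -32 + (-7 + 7*(-6)*(2 - 3))*(-20) = -32 + (-7 + 7*(-6)*(-1))*(-20) = -32 + (-7 + 42)*(-20) = -32 + 35*(-20) = -32 - 700 = -732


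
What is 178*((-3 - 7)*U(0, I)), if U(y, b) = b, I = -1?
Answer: 1780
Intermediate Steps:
178*((-3 - 7)*U(0, I)) = 178*((-3 - 7)*(-1)) = 178*(-10*(-1)) = 178*10 = 1780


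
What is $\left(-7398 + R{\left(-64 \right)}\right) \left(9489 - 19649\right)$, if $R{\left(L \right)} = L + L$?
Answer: $76464160$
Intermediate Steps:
$R{\left(L \right)} = 2 L$
$\left(-7398 + R{\left(-64 \right)}\right) \left(9489 - 19649\right) = \left(-7398 + 2 \left(-64\right)\right) \left(9489 - 19649\right) = \left(-7398 - 128\right) \left(-10160\right) = \left(-7526\right) \left(-10160\right) = 76464160$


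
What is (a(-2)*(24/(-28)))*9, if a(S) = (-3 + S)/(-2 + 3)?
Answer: 270/7 ≈ 38.571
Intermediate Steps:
a(S) = -3 + S (a(S) = (-3 + S)/1 = (-3 + S)*1 = -3 + S)
(a(-2)*(24/(-28)))*9 = ((-3 - 2)*(24/(-28)))*9 = -120*(-1)/28*9 = -5*(-6/7)*9 = (30/7)*9 = 270/7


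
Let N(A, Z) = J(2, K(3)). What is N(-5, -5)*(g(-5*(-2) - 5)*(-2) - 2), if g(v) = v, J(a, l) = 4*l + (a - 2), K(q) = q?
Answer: -144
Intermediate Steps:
J(a, l) = -2 + a + 4*l (J(a, l) = 4*l + (-2 + a) = -2 + a + 4*l)
N(A, Z) = 12 (N(A, Z) = -2 + 2 + 4*3 = -2 + 2 + 12 = 12)
N(-5, -5)*(g(-5*(-2) - 5)*(-2) - 2) = 12*((-5*(-2) - 5)*(-2) - 2) = 12*((10 - 5)*(-2) - 2) = 12*(5*(-2) - 2) = 12*(-10 - 2) = 12*(-12) = -144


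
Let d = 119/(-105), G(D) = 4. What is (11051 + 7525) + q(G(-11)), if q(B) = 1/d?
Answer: 315777/17 ≈ 18575.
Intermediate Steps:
d = -17/15 (d = 119*(-1/105) = -17/15 ≈ -1.1333)
q(B) = -15/17 (q(B) = 1/(-17/15) = -15/17)
(11051 + 7525) + q(G(-11)) = (11051 + 7525) - 15/17 = 18576 - 15/17 = 315777/17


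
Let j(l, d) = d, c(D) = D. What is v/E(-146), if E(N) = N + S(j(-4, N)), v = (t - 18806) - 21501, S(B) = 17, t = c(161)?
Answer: 13382/43 ≈ 311.21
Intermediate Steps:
t = 161
v = -40146 (v = (161 - 18806) - 21501 = -18645 - 21501 = -40146)
E(N) = 17 + N (E(N) = N + 17 = 17 + N)
v/E(-146) = -40146/(17 - 146) = -40146/(-129) = -40146*(-1/129) = 13382/43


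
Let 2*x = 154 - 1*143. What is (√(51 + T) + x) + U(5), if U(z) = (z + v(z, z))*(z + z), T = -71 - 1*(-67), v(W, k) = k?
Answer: 211/2 + √47 ≈ 112.36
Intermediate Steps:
x = 11/2 (x = (154 - 1*143)/2 = (154 - 143)/2 = (½)*11 = 11/2 ≈ 5.5000)
T = -4 (T = -71 + 67 = -4)
U(z) = 4*z² (U(z) = (z + z)*(z + z) = (2*z)*(2*z) = 4*z²)
(√(51 + T) + x) + U(5) = (√(51 - 4) + 11/2) + 4*5² = (√47 + 11/2) + 4*25 = (11/2 + √47) + 100 = 211/2 + √47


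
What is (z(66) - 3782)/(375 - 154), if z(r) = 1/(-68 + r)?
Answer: -445/26 ≈ -17.115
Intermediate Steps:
(z(66) - 3782)/(375 - 154) = (1/(-68 + 66) - 3782)/(375 - 154) = (1/(-2) - 3782)/221 = (-½ - 3782)*(1/221) = -7565/2*1/221 = -445/26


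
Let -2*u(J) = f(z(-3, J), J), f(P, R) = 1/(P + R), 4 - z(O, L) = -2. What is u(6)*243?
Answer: -81/8 ≈ -10.125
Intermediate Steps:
z(O, L) = 6 (z(O, L) = 4 - 1*(-2) = 4 + 2 = 6)
u(J) = -1/(2*(6 + J))
u(6)*243 = -1/(12 + 2*6)*243 = -1/(12 + 12)*243 = -1/24*243 = -81/8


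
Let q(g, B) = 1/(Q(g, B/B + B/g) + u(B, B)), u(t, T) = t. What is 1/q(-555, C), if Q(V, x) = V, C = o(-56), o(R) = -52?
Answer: -607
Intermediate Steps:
C = -52
q(g, B) = 1/(B + g) (q(g, B) = 1/(g + B) = 1/(B + g))
1/q(-555, C) = 1/(1/(-52 - 555)) = 1/(1/(-607)) = 1/(-1/607) = -607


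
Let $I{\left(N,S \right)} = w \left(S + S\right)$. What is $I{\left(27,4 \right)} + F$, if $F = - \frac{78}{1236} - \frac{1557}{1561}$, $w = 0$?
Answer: $- \frac{341035}{321566} \approx -1.0605$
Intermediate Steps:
$I{\left(N,S \right)} = 0$ ($I{\left(N,S \right)} = 0 \left(S + S\right) = 0 \cdot 2 S = 0$)
$F = - \frac{341035}{321566}$ ($F = \left(-78\right) \frac{1}{1236} - \frac{1557}{1561} = - \frac{13}{206} - \frac{1557}{1561} = - \frac{341035}{321566} \approx -1.0605$)
$I{\left(27,4 \right)} + F = 0 - \frac{341035}{321566} = - \frac{341035}{321566}$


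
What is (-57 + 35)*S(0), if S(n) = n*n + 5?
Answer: -110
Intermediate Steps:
S(n) = 5 + n² (S(n) = n² + 5 = 5 + n²)
(-57 + 35)*S(0) = (-57 + 35)*(5 + 0²) = -22*(5 + 0) = -22*5 = -110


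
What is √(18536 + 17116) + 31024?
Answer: 31024 + 2*√8913 ≈ 31213.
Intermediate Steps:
√(18536 + 17116) + 31024 = √35652 + 31024 = 2*√8913 + 31024 = 31024 + 2*√8913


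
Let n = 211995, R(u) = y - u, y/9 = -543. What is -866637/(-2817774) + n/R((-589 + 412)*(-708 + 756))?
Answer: 7413354223/125547486 ≈ 59.048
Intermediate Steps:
y = -4887 (y = 9*(-543) = -4887)
R(u) = -4887 - u
-866637/(-2817774) + n/R((-589 + 412)*(-708 + 756)) = -866637/(-2817774) + 211995/(-4887 - (-589 + 412)*(-708 + 756)) = -866637*(-1/2817774) + 211995/(-4887 - (-177)*48) = 96293/313086 + 211995/(-4887 - 1*(-8496)) = 96293/313086 + 211995/(-4887 + 8496) = 96293/313086 + 211995/3609 = 96293/313086 + 211995*(1/3609) = 96293/313086 + 23555/401 = 7413354223/125547486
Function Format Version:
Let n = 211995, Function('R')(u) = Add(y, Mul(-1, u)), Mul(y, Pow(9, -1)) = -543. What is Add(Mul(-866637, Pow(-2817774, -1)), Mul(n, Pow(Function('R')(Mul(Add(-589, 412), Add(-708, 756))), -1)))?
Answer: Rational(7413354223, 125547486) ≈ 59.048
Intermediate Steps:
y = -4887 (y = Mul(9, -543) = -4887)
Function('R')(u) = Add(-4887, Mul(-1, u))
Add(Mul(-866637, Pow(-2817774, -1)), Mul(n, Pow(Function('R')(Mul(Add(-589, 412), Add(-708, 756))), -1))) = Add(Mul(-866637, Pow(-2817774, -1)), Mul(211995, Pow(Add(-4887, Mul(-1, Mul(Add(-589, 412), Add(-708, 756)))), -1))) = Add(Mul(-866637, Rational(-1, 2817774)), Mul(211995, Pow(Add(-4887, Mul(-1, Mul(-177, 48))), -1))) = Add(Rational(96293, 313086), Mul(211995, Pow(Add(-4887, Mul(-1, -8496)), -1))) = Add(Rational(96293, 313086), Mul(211995, Pow(Add(-4887, 8496), -1))) = Add(Rational(96293, 313086), Mul(211995, Pow(3609, -1))) = Add(Rational(96293, 313086), Mul(211995, Rational(1, 3609))) = Add(Rational(96293, 313086), Rational(23555, 401)) = Rational(7413354223, 125547486)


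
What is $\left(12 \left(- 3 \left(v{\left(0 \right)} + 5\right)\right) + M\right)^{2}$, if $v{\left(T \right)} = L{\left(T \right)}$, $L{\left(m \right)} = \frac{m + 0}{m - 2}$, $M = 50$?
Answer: $16900$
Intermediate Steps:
$L{\left(m \right)} = \frac{m}{-2 + m}$
$v{\left(T \right)} = \frac{T}{-2 + T}$
$\left(12 \left(- 3 \left(v{\left(0 \right)} + 5\right)\right) + M\right)^{2} = \left(12 \left(- 3 \left(\frac{0}{-2 + 0} + 5\right)\right) + 50\right)^{2} = \left(12 \left(- 3 \left(\frac{0}{-2} + 5\right)\right) + 50\right)^{2} = \left(12 \left(- 3 \left(0 \left(- \frac{1}{2}\right) + 5\right)\right) + 50\right)^{2} = \left(12 \left(- 3 \left(0 + 5\right)\right) + 50\right)^{2} = \left(12 \left(\left(-3\right) 5\right) + 50\right)^{2} = \left(12 \left(-15\right) + 50\right)^{2} = \left(-180 + 50\right)^{2} = \left(-130\right)^{2} = 16900$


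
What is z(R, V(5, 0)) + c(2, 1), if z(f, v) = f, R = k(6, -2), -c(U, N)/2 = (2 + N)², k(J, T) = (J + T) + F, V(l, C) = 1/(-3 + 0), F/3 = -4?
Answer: -26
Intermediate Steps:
F = -12 (F = 3*(-4) = -12)
V(l, C) = -⅓ (V(l, C) = 1/(-3) = -⅓)
k(J, T) = -12 + J + T (k(J, T) = (J + T) - 12 = -12 + J + T)
c(U, N) = -2*(2 + N)²
R = -8 (R = -12 + 6 - 2 = -8)
z(R, V(5, 0)) + c(2, 1) = -8 - 2*(2 + 1)² = -8 - 2*3² = -8 - 2*9 = -8 - 18 = -26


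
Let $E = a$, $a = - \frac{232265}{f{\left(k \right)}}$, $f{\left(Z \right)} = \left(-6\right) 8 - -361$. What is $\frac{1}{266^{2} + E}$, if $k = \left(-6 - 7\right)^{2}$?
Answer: $\frac{313}{21914363} \approx 1.4283 \cdot 10^{-5}$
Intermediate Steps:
$k = 169$ ($k = \left(-13\right)^{2} = 169$)
$f{\left(Z \right)} = 313$ ($f{\left(Z \right)} = -48 + 361 = 313$)
$a = - \frac{232265}{313} \approx -742.06$
$E = - \frac{232265}{313} \approx -742.06$
$\frac{1}{266^{2} + E} = \frac{1}{266^{2} - \frac{232265}{313}} = \frac{1}{70756 - \frac{232265}{313}} = \frac{1}{\frac{21914363}{313}} = \frac{313}{21914363}$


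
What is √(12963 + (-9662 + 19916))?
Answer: √23217 ≈ 152.37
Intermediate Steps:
√(12963 + (-9662 + 19916)) = √(12963 + 10254) = √23217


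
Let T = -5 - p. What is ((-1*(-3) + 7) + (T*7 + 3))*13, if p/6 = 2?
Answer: -1378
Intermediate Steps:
p = 12 (p = 6*2 = 12)
T = -17 (T = -5 - 1*12 = -5 - 12 = -17)
((-1*(-3) + 7) + (T*7 + 3))*13 = ((-1*(-3) + 7) + (-17*7 + 3))*13 = ((3 + 7) + (-119 + 3))*13 = (10 - 116)*13 = -106*13 = -1378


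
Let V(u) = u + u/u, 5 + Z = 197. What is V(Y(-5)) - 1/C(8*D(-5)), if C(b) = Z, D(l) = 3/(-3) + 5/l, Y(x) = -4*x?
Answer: 4031/192 ≈ 20.995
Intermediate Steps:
Z = 192 (Z = -5 + 197 = 192)
D(l) = -1 + 5/l (D(l) = 3*(-⅓) + 5/l = -1 + 5/l)
C(b) = 192
V(u) = 1 + u (V(u) = u + 1 = 1 + u)
V(Y(-5)) - 1/C(8*D(-5)) = (1 - 4*(-5)) - 1/192 = (1 + 20) - 1*1/192 = 21 - 1/192 = 4031/192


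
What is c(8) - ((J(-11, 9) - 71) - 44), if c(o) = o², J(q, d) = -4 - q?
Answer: 172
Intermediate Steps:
c(8) - ((J(-11, 9) - 71) - 44) = 8² - (((-4 - 1*(-11)) - 71) - 44) = 64 - (((-4 + 11) - 71) - 44) = 64 - ((7 - 71) - 44) = 64 - (-64 - 44) = 64 - 1*(-108) = 64 + 108 = 172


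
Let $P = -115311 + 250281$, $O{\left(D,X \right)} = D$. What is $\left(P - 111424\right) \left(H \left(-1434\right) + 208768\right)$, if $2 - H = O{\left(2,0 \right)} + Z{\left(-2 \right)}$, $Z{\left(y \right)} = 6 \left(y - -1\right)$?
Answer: $4713061544$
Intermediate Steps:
$P = 134970$
$Z{\left(y \right)} = 6 + 6 y$ ($Z{\left(y \right)} = 6 \left(y + 1\right) = 6 \left(1 + y\right) = 6 + 6 y$)
$H = 6$ ($H = 2 - \left(2 + \left(6 + 6 \left(-2\right)\right)\right) = 2 - \left(2 + \left(6 - 12\right)\right) = 2 - \left(2 - 6\right) = 2 - -4 = 2 + 4 = 6$)
$\left(P - 111424\right) \left(H \left(-1434\right) + 208768\right) = \left(134970 - 111424\right) \left(6 \left(-1434\right) + 208768\right) = 23546 \left(-8604 + 208768\right) = 23546 \cdot 200164 = 4713061544$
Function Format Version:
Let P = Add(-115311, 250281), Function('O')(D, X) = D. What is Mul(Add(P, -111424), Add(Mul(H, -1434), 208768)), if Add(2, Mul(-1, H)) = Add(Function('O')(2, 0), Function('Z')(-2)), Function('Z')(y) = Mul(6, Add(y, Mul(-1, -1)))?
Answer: 4713061544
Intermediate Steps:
P = 134970
Function('Z')(y) = Add(6, Mul(6, y)) (Function('Z')(y) = Mul(6, Add(y, 1)) = Mul(6, Add(1, y)) = Add(6, Mul(6, y)))
H = 6 (H = Add(2, Mul(-1, Add(2, Add(6, Mul(6, -2))))) = Add(2, Mul(-1, Add(2, Add(6, -12)))) = Add(2, Mul(-1, Add(2, -6))) = Add(2, Mul(-1, -4)) = Add(2, 4) = 6)
Mul(Add(P, -111424), Add(Mul(H, -1434), 208768)) = Mul(Add(134970, -111424), Add(Mul(6, -1434), 208768)) = Mul(23546, Add(-8604, 208768)) = Mul(23546, 200164) = 4713061544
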